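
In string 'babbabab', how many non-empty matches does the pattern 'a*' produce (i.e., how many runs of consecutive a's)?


Pattern 'a*' matches zero or more a's. We want non-empty runs of consecutive a's.
String: 'babbabab'
Walking through the string to find runs of a's:
  Run 1: positions 1-1 -> 'a'
  Run 2: positions 4-4 -> 'a'
  Run 3: positions 6-6 -> 'a'
Non-empty runs found: ['a', 'a', 'a']
Count: 3

3


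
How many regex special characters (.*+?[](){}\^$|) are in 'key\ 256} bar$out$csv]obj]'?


Regex special characters are: . * + ? [ ] ( ) { } \ ^ $ |
Scanning 'key\ 256} bar$out$csv]obj]':
  pos 3: '\' -> SPECIAL
  pos 8: '}' -> SPECIAL
  pos 13: '$' -> SPECIAL
  pos 17: '$' -> SPECIAL
  pos 21: ']' -> SPECIAL
  pos 25: ']' -> SPECIAL
Special chars found: ['\\', '}', '$', '$', ']', ']']
Total: 6

6


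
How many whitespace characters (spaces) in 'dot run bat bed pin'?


\s matches whitespace characters (spaces, tabs, etc.).
Text: 'dot run bat bed pin'
This text has 5 words separated by spaces.
Number of spaces = number of words - 1 = 5 - 1 = 4

4


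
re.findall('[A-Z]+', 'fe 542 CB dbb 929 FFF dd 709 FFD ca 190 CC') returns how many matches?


Pattern '[A-Z]+' finds one or more uppercase letters.
Text: 'fe 542 CB dbb 929 FFF dd 709 FFD ca 190 CC'
Scanning for matches:
  Match 1: 'CB'
  Match 2: 'FFF'
  Match 3: 'FFD'
  Match 4: 'CC'
Total matches: 4

4


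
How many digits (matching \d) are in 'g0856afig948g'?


\d matches any digit 0-9.
Scanning 'g0856afig948g':
  pos 1: '0' -> DIGIT
  pos 2: '8' -> DIGIT
  pos 3: '5' -> DIGIT
  pos 4: '6' -> DIGIT
  pos 9: '9' -> DIGIT
  pos 10: '4' -> DIGIT
  pos 11: '8' -> DIGIT
Digits found: ['0', '8', '5', '6', '9', '4', '8']
Total: 7

7


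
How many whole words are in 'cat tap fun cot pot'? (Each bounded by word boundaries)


Word boundaries (\b) mark the start/end of each word.
Text: 'cat tap fun cot pot'
Splitting by whitespace:
  Word 1: 'cat'
  Word 2: 'tap'
  Word 3: 'fun'
  Word 4: 'cot'
  Word 5: 'pot'
Total whole words: 5

5


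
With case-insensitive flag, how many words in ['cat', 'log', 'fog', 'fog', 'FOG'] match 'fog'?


Case-insensitive matching: compare each word's lowercase form to 'fog'.
  'cat' -> lower='cat' -> no
  'log' -> lower='log' -> no
  'fog' -> lower='fog' -> MATCH
  'fog' -> lower='fog' -> MATCH
  'FOG' -> lower='fog' -> MATCH
Matches: ['fog', 'fog', 'FOG']
Count: 3

3


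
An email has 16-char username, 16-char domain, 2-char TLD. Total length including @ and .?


An email address has format: username@domain.tld
Username length: 16
'@' character: 1
Domain length: 16
'.' character: 1
TLD length: 2
Total = 16 + 1 + 16 + 1 + 2 = 36

36


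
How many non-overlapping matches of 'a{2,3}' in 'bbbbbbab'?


Pattern 'a{2,3}' matches between 2 and 3 consecutive a's (greedy).
String: 'bbbbbbab'
Finding runs of a's and applying greedy matching:
  Run at pos 6: 'a' (length 1)
Matches: []
Count: 0

0


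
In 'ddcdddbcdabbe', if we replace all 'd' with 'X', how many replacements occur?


re.sub('d', 'X', text) replaces every occurrence of 'd' with 'X'.
Text: 'ddcdddbcdabbe'
Scanning for 'd':
  pos 0: 'd' -> replacement #1
  pos 1: 'd' -> replacement #2
  pos 3: 'd' -> replacement #3
  pos 4: 'd' -> replacement #4
  pos 5: 'd' -> replacement #5
  pos 8: 'd' -> replacement #6
Total replacements: 6

6


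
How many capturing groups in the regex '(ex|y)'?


To count capturing groups, count each '(' that starts a group.
Pattern: '(ex|y)'
Walking through the pattern:
  Position 0: '(' -> group #1
Total capturing groups: 1

1


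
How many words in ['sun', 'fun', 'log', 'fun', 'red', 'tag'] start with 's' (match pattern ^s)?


Pattern ^s anchors to start of word. Check which words begin with 's':
  'sun' -> MATCH (starts with 's')
  'fun' -> no
  'log' -> no
  'fun' -> no
  'red' -> no
  'tag' -> no
Matching words: ['sun']
Count: 1

1


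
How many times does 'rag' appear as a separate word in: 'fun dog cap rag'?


Scanning each word for exact match 'rag':
  Word 1: 'fun' -> no
  Word 2: 'dog' -> no
  Word 3: 'cap' -> no
  Word 4: 'rag' -> MATCH
Total matches: 1

1


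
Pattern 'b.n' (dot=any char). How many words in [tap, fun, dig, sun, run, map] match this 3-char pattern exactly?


Pattern 'b.n' means: starts with 'b', any single char, ends with 'n'.
Checking each word (must be exactly 3 chars):
  'tap' (len=3): no
  'fun' (len=3): no
  'dig' (len=3): no
  'sun' (len=3): no
  'run' (len=3): no
  'map' (len=3): no
Matching words: []
Total: 0

0


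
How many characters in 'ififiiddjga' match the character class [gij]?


Character class [gij] matches any of: {g, i, j}
Scanning string 'ififiiddjga' character by character:
  pos 0: 'i' -> MATCH
  pos 1: 'f' -> no
  pos 2: 'i' -> MATCH
  pos 3: 'f' -> no
  pos 4: 'i' -> MATCH
  pos 5: 'i' -> MATCH
  pos 6: 'd' -> no
  pos 7: 'd' -> no
  pos 8: 'j' -> MATCH
  pos 9: 'g' -> MATCH
  pos 10: 'a' -> no
Total matches: 6

6


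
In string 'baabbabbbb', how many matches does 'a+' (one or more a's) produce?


Pattern 'a+' matches one or more consecutive a's.
String: 'baabbabbbb'
Scanning for runs of a:
  Match 1: 'aa' (length 2)
  Match 2: 'a' (length 1)
Total matches: 2

2


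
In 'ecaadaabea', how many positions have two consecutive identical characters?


Looking for consecutive identical characters in 'ecaadaabea':
  pos 0-1: 'e' vs 'c' -> different
  pos 1-2: 'c' vs 'a' -> different
  pos 2-3: 'a' vs 'a' -> MATCH ('aa')
  pos 3-4: 'a' vs 'd' -> different
  pos 4-5: 'd' vs 'a' -> different
  pos 5-6: 'a' vs 'a' -> MATCH ('aa')
  pos 6-7: 'a' vs 'b' -> different
  pos 7-8: 'b' vs 'e' -> different
  pos 8-9: 'e' vs 'a' -> different
Consecutive identical pairs: ['aa', 'aa']
Count: 2

2


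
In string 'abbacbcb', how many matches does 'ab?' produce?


Pattern 'ab?' matches 'a' optionally followed by 'b'.
String: 'abbacbcb'
Scanning left to right for 'a' then checking next char:
  Match 1: 'ab' (a followed by b)
  Match 2: 'a' (a not followed by b)
Total matches: 2

2


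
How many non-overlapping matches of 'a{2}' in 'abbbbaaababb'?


Pattern 'a{2}' matches exactly 2 consecutive a's (greedy, non-overlapping).
String: 'abbbbaaababb'
Scanning for runs of a's:
  Run at pos 0: 'a' (length 1) -> 0 match(es)
  Run at pos 5: 'aaa' (length 3) -> 1 match(es)
  Run at pos 9: 'a' (length 1) -> 0 match(es)
Matches found: ['aa']
Total: 1

1


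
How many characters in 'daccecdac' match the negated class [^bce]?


Negated class [^bce] matches any char NOT in {b, c, e}
Scanning 'daccecdac':
  pos 0: 'd' -> MATCH
  pos 1: 'a' -> MATCH
  pos 2: 'c' -> no (excluded)
  pos 3: 'c' -> no (excluded)
  pos 4: 'e' -> no (excluded)
  pos 5: 'c' -> no (excluded)
  pos 6: 'd' -> MATCH
  pos 7: 'a' -> MATCH
  pos 8: 'c' -> no (excluded)
Total matches: 4

4


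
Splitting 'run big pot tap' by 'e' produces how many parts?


Splitting by 'e' breaks the string at each occurrence of the separator.
Text: 'run big pot tap'
Parts after split:
  Part 1: 'run big pot tap'
Total parts: 1

1


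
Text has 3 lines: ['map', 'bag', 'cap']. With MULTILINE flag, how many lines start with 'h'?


With MULTILINE flag, ^ matches the start of each line.
Lines: ['map', 'bag', 'cap']
Checking which lines start with 'h':
  Line 1: 'map' -> no
  Line 2: 'bag' -> no
  Line 3: 'cap' -> no
Matching lines: []
Count: 0

0


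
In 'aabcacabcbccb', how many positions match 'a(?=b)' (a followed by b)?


Lookahead 'a(?=b)' matches 'a' only when followed by 'b'.
String: 'aabcacabcbccb'
Checking each position where char is 'a':
  pos 0: 'a' -> no (next='a')
  pos 1: 'a' -> MATCH (next='b')
  pos 4: 'a' -> no (next='c')
  pos 6: 'a' -> MATCH (next='b')
Matching positions: [1, 6]
Count: 2

2


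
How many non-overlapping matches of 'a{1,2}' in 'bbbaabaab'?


Pattern 'a{1,2}' matches between 1 and 2 consecutive a's (greedy).
String: 'bbbaabaab'
Finding runs of a's and applying greedy matching:
  Run at pos 3: 'aa' (length 2)
  Run at pos 6: 'aa' (length 2)
Matches: ['aa', 'aa']
Count: 2

2


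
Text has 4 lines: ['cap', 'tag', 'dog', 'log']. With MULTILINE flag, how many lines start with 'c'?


With MULTILINE flag, ^ matches the start of each line.
Lines: ['cap', 'tag', 'dog', 'log']
Checking which lines start with 'c':
  Line 1: 'cap' -> MATCH
  Line 2: 'tag' -> no
  Line 3: 'dog' -> no
  Line 4: 'log' -> no
Matching lines: ['cap']
Count: 1

1


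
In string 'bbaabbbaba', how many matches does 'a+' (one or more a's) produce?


Pattern 'a+' matches one or more consecutive a's.
String: 'bbaabbbaba'
Scanning for runs of a:
  Match 1: 'aa' (length 2)
  Match 2: 'a' (length 1)
  Match 3: 'a' (length 1)
Total matches: 3

3


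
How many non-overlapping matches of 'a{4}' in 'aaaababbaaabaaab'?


Pattern 'a{4}' matches exactly 4 consecutive a's (greedy, non-overlapping).
String: 'aaaababbaaabaaab'
Scanning for runs of a's:
  Run at pos 0: 'aaaa' (length 4) -> 1 match(es)
  Run at pos 5: 'a' (length 1) -> 0 match(es)
  Run at pos 8: 'aaa' (length 3) -> 0 match(es)
  Run at pos 12: 'aaa' (length 3) -> 0 match(es)
Matches found: ['aaaa']
Total: 1

1


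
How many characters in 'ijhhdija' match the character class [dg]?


Character class [dg] matches any of: {d, g}
Scanning string 'ijhhdija' character by character:
  pos 0: 'i' -> no
  pos 1: 'j' -> no
  pos 2: 'h' -> no
  pos 3: 'h' -> no
  pos 4: 'd' -> MATCH
  pos 5: 'i' -> no
  pos 6: 'j' -> no
  pos 7: 'a' -> no
Total matches: 1

1


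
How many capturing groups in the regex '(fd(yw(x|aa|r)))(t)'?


To count capturing groups, count each '(' that starts a group.
Pattern: '(fd(yw(x|aa|r)))(t)'
Walking through the pattern:
  Position 0: '(' -> group #1
  Position 3: '(' -> group #2
  Position 6: '(' -> group #3
  Position 16: '(' -> group #4
Total capturing groups: 4

4


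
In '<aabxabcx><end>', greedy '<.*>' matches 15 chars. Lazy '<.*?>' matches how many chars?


Greedy '<.*>' tries to match as MUCH as possible.
Lazy '<.*?>' tries to match as LITTLE as possible.

String: '<aabxabcx><end>'
Greedy '<.*>' starts at first '<' and extends to the LAST '>': '<aabxabcx><end>' (15 chars)
Lazy '<.*?>' starts at first '<' and stops at the FIRST '>': '<aabxabcx>' (10 chars)

10


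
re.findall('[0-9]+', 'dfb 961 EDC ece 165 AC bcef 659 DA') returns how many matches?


Pattern '[0-9]+' finds one or more digits.
Text: 'dfb 961 EDC ece 165 AC bcef 659 DA'
Scanning for matches:
  Match 1: '961'
  Match 2: '165'
  Match 3: '659'
Total matches: 3

3


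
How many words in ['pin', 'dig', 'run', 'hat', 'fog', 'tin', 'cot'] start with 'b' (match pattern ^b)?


Pattern ^b anchors to start of word. Check which words begin with 'b':
  'pin' -> no
  'dig' -> no
  'run' -> no
  'hat' -> no
  'fog' -> no
  'tin' -> no
  'cot' -> no
Matching words: []
Count: 0

0


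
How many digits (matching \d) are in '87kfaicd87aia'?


\d matches any digit 0-9.
Scanning '87kfaicd87aia':
  pos 0: '8' -> DIGIT
  pos 1: '7' -> DIGIT
  pos 8: '8' -> DIGIT
  pos 9: '7' -> DIGIT
Digits found: ['8', '7', '8', '7']
Total: 4

4


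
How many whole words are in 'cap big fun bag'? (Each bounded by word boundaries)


Word boundaries (\b) mark the start/end of each word.
Text: 'cap big fun bag'
Splitting by whitespace:
  Word 1: 'cap'
  Word 2: 'big'
  Word 3: 'fun'
  Word 4: 'bag'
Total whole words: 4

4


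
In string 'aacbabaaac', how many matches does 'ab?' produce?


Pattern 'ab?' matches 'a' optionally followed by 'b'.
String: 'aacbabaaac'
Scanning left to right for 'a' then checking next char:
  Match 1: 'a' (a not followed by b)
  Match 2: 'a' (a not followed by b)
  Match 3: 'ab' (a followed by b)
  Match 4: 'a' (a not followed by b)
  Match 5: 'a' (a not followed by b)
  Match 6: 'a' (a not followed by b)
Total matches: 6

6


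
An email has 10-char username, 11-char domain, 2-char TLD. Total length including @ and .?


An email address has format: username@domain.tld
Username length: 10
'@' character: 1
Domain length: 11
'.' character: 1
TLD length: 2
Total = 10 + 1 + 11 + 1 + 2 = 25

25


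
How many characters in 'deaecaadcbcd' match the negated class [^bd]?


Negated class [^bd] matches any char NOT in {b, d}
Scanning 'deaecaadcbcd':
  pos 0: 'd' -> no (excluded)
  pos 1: 'e' -> MATCH
  pos 2: 'a' -> MATCH
  pos 3: 'e' -> MATCH
  pos 4: 'c' -> MATCH
  pos 5: 'a' -> MATCH
  pos 6: 'a' -> MATCH
  pos 7: 'd' -> no (excluded)
  pos 8: 'c' -> MATCH
  pos 9: 'b' -> no (excluded)
  pos 10: 'c' -> MATCH
  pos 11: 'd' -> no (excluded)
Total matches: 8

8


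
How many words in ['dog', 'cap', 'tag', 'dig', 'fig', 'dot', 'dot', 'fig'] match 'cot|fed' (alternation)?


Alternation 'cot|fed' matches either 'cot' or 'fed'.
Checking each word:
  'dog' -> no
  'cap' -> no
  'tag' -> no
  'dig' -> no
  'fig' -> no
  'dot' -> no
  'dot' -> no
  'fig' -> no
Matches: []
Count: 0

0


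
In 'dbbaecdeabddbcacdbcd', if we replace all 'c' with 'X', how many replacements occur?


re.sub('c', 'X', text) replaces every occurrence of 'c' with 'X'.
Text: 'dbbaecdeabddbcacdbcd'
Scanning for 'c':
  pos 5: 'c' -> replacement #1
  pos 13: 'c' -> replacement #2
  pos 15: 'c' -> replacement #3
  pos 18: 'c' -> replacement #4
Total replacements: 4

4


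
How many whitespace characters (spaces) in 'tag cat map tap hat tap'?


\s matches whitespace characters (spaces, tabs, etc.).
Text: 'tag cat map tap hat tap'
This text has 6 words separated by spaces.
Number of spaces = number of words - 1 = 6 - 1 = 5

5


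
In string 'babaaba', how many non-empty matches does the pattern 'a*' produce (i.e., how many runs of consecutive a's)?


Pattern 'a*' matches zero or more a's. We want non-empty runs of consecutive a's.
String: 'babaaba'
Walking through the string to find runs of a's:
  Run 1: positions 1-1 -> 'a'
  Run 2: positions 3-4 -> 'aa'
  Run 3: positions 6-6 -> 'a'
Non-empty runs found: ['a', 'aa', 'a']
Count: 3

3


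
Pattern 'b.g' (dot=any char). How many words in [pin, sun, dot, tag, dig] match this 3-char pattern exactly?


Pattern 'b.g' means: starts with 'b', any single char, ends with 'g'.
Checking each word (must be exactly 3 chars):
  'pin' (len=3): no
  'sun' (len=3): no
  'dot' (len=3): no
  'tag' (len=3): no
  'dig' (len=3): no
Matching words: []
Total: 0

0


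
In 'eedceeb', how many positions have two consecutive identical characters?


Looking for consecutive identical characters in 'eedceeb':
  pos 0-1: 'e' vs 'e' -> MATCH ('ee')
  pos 1-2: 'e' vs 'd' -> different
  pos 2-3: 'd' vs 'c' -> different
  pos 3-4: 'c' vs 'e' -> different
  pos 4-5: 'e' vs 'e' -> MATCH ('ee')
  pos 5-6: 'e' vs 'b' -> different
Consecutive identical pairs: ['ee', 'ee']
Count: 2

2


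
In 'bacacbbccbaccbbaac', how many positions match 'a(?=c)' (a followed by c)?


Lookahead 'a(?=c)' matches 'a' only when followed by 'c'.
String: 'bacacbbccbaccbbaac'
Checking each position where char is 'a':
  pos 1: 'a' -> MATCH (next='c')
  pos 3: 'a' -> MATCH (next='c')
  pos 10: 'a' -> MATCH (next='c')
  pos 15: 'a' -> no (next='a')
  pos 16: 'a' -> MATCH (next='c')
Matching positions: [1, 3, 10, 16]
Count: 4

4


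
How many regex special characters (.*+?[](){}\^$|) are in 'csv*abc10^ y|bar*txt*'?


Regex special characters are: . * + ? [ ] ( ) { } \ ^ $ |
Scanning 'csv*abc10^ y|bar*txt*':
  pos 3: '*' -> SPECIAL
  pos 9: '^' -> SPECIAL
  pos 12: '|' -> SPECIAL
  pos 16: '*' -> SPECIAL
  pos 20: '*' -> SPECIAL
Special chars found: ['*', '^', '|', '*', '*']
Total: 5

5


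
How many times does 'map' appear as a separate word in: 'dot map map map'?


Scanning each word for exact match 'map':
  Word 1: 'dot' -> no
  Word 2: 'map' -> MATCH
  Word 3: 'map' -> MATCH
  Word 4: 'map' -> MATCH
Total matches: 3

3


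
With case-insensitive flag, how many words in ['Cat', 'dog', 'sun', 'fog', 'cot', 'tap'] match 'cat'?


Case-insensitive matching: compare each word's lowercase form to 'cat'.
  'Cat' -> lower='cat' -> MATCH
  'dog' -> lower='dog' -> no
  'sun' -> lower='sun' -> no
  'fog' -> lower='fog' -> no
  'cot' -> lower='cot' -> no
  'tap' -> lower='tap' -> no
Matches: ['Cat']
Count: 1

1


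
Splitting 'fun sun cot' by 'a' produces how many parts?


Splitting by 'a' breaks the string at each occurrence of the separator.
Text: 'fun sun cot'
Parts after split:
  Part 1: 'fun sun cot'
Total parts: 1

1


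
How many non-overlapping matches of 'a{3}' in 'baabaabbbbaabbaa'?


Pattern 'a{3}' matches exactly 3 consecutive a's (greedy, non-overlapping).
String: 'baabaabbbbaabbaa'
Scanning for runs of a's:
  Run at pos 1: 'aa' (length 2) -> 0 match(es)
  Run at pos 4: 'aa' (length 2) -> 0 match(es)
  Run at pos 10: 'aa' (length 2) -> 0 match(es)
  Run at pos 14: 'aa' (length 2) -> 0 match(es)
Matches found: []
Total: 0

0


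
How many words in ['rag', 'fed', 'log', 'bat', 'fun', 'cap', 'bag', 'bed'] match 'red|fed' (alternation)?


Alternation 'red|fed' matches either 'red' or 'fed'.
Checking each word:
  'rag' -> no
  'fed' -> MATCH
  'log' -> no
  'bat' -> no
  'fun' -> no
  'cap' -> no
  'bag' -> no
  'bed' -> no
Matches: ['fed']
Count: 1

1


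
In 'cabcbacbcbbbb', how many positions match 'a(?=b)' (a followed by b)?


Lookahead 'a(?=b)' matches 'a' only when followed by 'b'.
String: 'cabcbacbcbbbb'
Checking each position where char is 'a':
  pos 1: 'a' -> MATCH (next='b')
  pos 5: 'a' -> no (next='c')
Matching positions: [1]
Count: 1

1


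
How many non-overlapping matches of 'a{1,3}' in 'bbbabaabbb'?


Pattern 'a{1,3}' matches between 1 and 3 consecutive a's (greedy).
String: 'bbbabaabbb'
Finding runs of a's and applying greedy matching:
  Run at pos 3: 'a' (length 1)
  Run at pos 5: 'aa' (length 2)
Matches: ['a', 'aa']
Count: 2

2


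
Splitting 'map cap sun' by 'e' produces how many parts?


Splitting by 'e' breaks the string at each occurrence of the separator.
Text: 'map cap sun'
Parts after split:
  Part 1: 'map cap sun'
Total parts: 1

1


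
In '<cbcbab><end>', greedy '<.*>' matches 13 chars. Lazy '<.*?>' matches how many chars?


Greedy '<.*>' tries to match as MUCH as possible.
Lazy '<.*?>' tries to match as LITTLE as possible.

String: '<cbcbab><end>'
Greedy '<.*>' starts at first '<' and extends to the LAST '>': '<cbcbab><end>' (13 chars)
Lazy '<.*?>' starts at first '<' and stops at the FIRST '>': '<cbcbab>' (8 chars)

8


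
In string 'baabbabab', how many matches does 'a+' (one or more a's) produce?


Pattern 'a+' matches one or more consecutive a's.
String: 'baabbabab'
Scanning for runs of a:
  Match 1: 'aa' (length 2)
  Match 2: 'a' (length 1)
  Match 3: 'a' (length 1)
Total matches: 3

3


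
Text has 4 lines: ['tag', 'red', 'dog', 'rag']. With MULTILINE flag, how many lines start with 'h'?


With MULTILINE flag, ^ matches the start of each line.
Lines: ['tag', 'red', 'dog', 'rag']
Checking which lines start with 'h':
  Line 1: 'tag' -> no
  Line 2: 'red' -> no
  Line 3: 'dog' -> no
  Line 4: 'rag' -> no
Matching lines: []
Count: 0

0


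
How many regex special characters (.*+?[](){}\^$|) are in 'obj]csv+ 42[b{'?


Regex special characters are: . * + ? [ ] ( ) { } \ ^ $ |
Scanning 'obj]csv+ 42[b{':
  pos 3: ']' -> SPECIAL
  pos 7: '+' -> SPECIAL
  pos 11: '[' -> SPECIAL
  pos 13: '{' -> SPECIAL
Special chars found: [']', '+', '[', '{']
Total: 4

4


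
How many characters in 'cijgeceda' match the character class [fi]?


Character class [fi] matches any of: {f, i}
Scanning string 'cijgeceda' character by character:
  pos 0: 'c' -> no
  pos 1: 'i' -> MATCH
  pos 2: 'j' -> no
  pos 3: 'g' -> no
  pos 4: 'e' -> no
  pos 5: 'c' -> no
  pos 6: 'e' -> no
  pos 7: 'd' -> no
  pos 8: 'a' -> no
Total matches: 1

1


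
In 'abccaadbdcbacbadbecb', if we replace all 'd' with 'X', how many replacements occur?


re.sub('d', 'X', text) replaces every occurrence of 'd' with 'X'.
Text: 'abccaadbdcbacbadbecb'
Scanning for 'd':
  pos 6: 'd' -> replacement #1
  pos 8: 'd' -> replacement #2
  pos 15: 'd' -> replacement #3
Total replacements: 3

3


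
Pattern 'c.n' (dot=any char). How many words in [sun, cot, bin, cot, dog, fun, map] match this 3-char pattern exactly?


Pattern 'c.n' means: starts with 'c', any single char, ends with 'n'.
Checking each word (must be exactly 3 chars):
  'sun' (len=3): no
  'cot' (len=3): no
  'bin' (len=3): no
  'cot' (len=3): no
  'dog' (len=3): no
  'fun' (len=3): no
  'map' (len=3): no
Matching words: []
Total: 0

0


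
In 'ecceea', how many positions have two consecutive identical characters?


Looking for consecutive identical characters in 'ecceea':
  pos 0-1: 'e' vs 'c' -> different
  pos 1-2: 'c' vs 'c' -> MATCH ('cc')
  pos 2-3: 'c' vs 'e' -> different
  pos 3-4: 'e' vs 'e' -> MATCH ('ee')
  pos 4-5: 'e' vs 'a' -> different
Consecutive identical pairs: ['cc', 'ee']
Count: 2

2


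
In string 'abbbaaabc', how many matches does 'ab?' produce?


Pattern 'ab?' matches 'a' optionally followed by 'b'.
String: 'abbbaaabc'
Scanning left to right for 'a' then checking next char:
  Match 1: 'ab' (a followed by b)
  Match 2: 'a' (a not followed by b)
  Match 3: 'a' (a not followed by b)
  Match 4: 'ab' (a followed by b)
Total matches: 4

4


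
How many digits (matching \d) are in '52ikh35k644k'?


\d matches any digit 0-9.
Scanning '52ikh35k644k':
  pos 0: '5' -> DIGIT
  pos 1: '2' -> DIGIT
  pos 5: '3' -> DIGIT
  pos 6: '5' -> DIGIT
  pos 8: '6' -> DIGIT
  pos 9: '4' -> DIGIT
  pos 10: '4' -> DIGIT
Digits found: ['5', '2', '3', '5', '6', '4', '4']
Total: 7

7


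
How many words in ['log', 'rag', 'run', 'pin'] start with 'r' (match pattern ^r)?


Pattern ^r anchors to start of word. Check which words begin with 'r':
  'log' -> no
  'rag' -> MATCH (starts with 'r')
  'run' -> MATCH (starts with 'r')
  'pin' -> no
Matching words: ['rag', 'run']
Count: 2

2


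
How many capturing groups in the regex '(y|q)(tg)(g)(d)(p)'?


To count capturing groups, count each '(' that starts a group.
Pattern: '(y|q)(tg)(g)(d)(p)'
Walking through the pattern:
  Position 0: '(' -> group #1
  Position 5: '(' -> group #2
  Position 9: '(' -> group #3
  Position 12: '(' -> group #4
  Position 15: '(' -> group #5
Total capturing groups: 5

5


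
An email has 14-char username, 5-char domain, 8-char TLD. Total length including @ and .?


An email address has format: username@domain.tld
Username length: 14
'@' character: 1
Domain length: 5
'.' character: 1
TLD length: 8
Total = 14 + 1 + 5 + 1 + 8 = 29

29


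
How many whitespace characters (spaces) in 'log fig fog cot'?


\s matches whitespace characters (spaces, tabs, etc.).
Text: 'log fig fog cot'
This text has 4 words separated by spaces.
Number of spaces = number of words - 1 = 4 - 1 = 3

3


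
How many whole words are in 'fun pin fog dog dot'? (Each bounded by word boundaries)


Word boundaries (\b) mark the start/end of each word.
Text: 'fun pin fog dog dot'
Splitting by whitespace:
  Word 1: 'fun'
  Word 2: 'pin'
  Word 3: 'fog'
  Word 4: 'dog'
  Word 5: 'dot'
Total whole words: 5

5


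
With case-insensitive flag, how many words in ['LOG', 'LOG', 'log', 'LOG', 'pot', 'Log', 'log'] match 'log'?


Case-insensitive matching: compare each word's lowercase form to 'log'.
  'LOG' -> lower='log' -> MATCH
  'LOG' -> lower='log' -> MATCH
  'log' -> lower='log' -> MATCH
  'LOG' -> lower='log' -> MATCH
  'pot' -> lower='pot' -> no
  'Log' -> lower='log' -> MATCH
  'log' -> lower='log' -> MATCH
Matches: ['LOG', 'LOG', 'log', 'LOG', 'Log', 'log']
Count: 6

6


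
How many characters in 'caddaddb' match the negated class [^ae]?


Negated class [^ae] matches any char NOT in {a, e}
Scanning 'caddaddb':
  pos 0: 'c' -> MATCH
  pos 1: 'a' -> no (excluded)
  pos 2: 'd' -> MATCH
  pos 3: 'd' -> MATCH
  pos 4: 'a' -> no (excluded)
  pos 5: 'd' -> MATCH
  pos 6: 'd' -> MATCH
  pos 7: 'b' -> MATCH
Total matches: 6

6


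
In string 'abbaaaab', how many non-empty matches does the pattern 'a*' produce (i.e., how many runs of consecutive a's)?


Pattern 'a*' matches zero or more a's. We want non-empty runs of consecutive a's.
String: 'abbaaaab'
Walking through the string to find runs of a's:
  Run 1: positions 0-0 -> 'a'
  Run 2: positions 3-6 -> 'aaaa'
Non-empty runs found: ['a', 'aaaa']
Count: 2

2


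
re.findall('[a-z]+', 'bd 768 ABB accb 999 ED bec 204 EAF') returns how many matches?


Pattern '[a-z]+' finds one or more lowercase letters.
Text: 'bd 768 ABB accb 999 ED bec 204 EAF'
Scanning for matches:
  Match 1: 'bd'
  Match 2: 'accb'
  Match 3: 'bec'
Total matches: 3

3


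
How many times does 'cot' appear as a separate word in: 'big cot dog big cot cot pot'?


Scanning each word for exact match 'cot':
  Word 1: 'big' -> no
  Word 2: 'cot' -> MATCH
  Word 3: 'dog' -> no
  Word 4: 'big' -> no
  Word 5: 'cot' -> MATCH
  Word 6: 'cot' -> MATCH
  Word 7: 'pot' -> no
Total matches: 3

3


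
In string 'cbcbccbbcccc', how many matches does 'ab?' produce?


Pattern 'ab?' matches 'a' optionally followed by 'b'.
String: 'cbcbccbbcccc'
Scanning left to right for 'a' then checking next char:
Total matches: 0

0


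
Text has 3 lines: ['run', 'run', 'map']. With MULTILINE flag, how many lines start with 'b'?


With MULTILINE flag, ^ matches the start of each line.
Lines: ['run', 'run', 'map']
Checking which lines start with 'b':
  Line 1: 'run' -> no
  Line 2: 'run' -> no
  Line 3: 'map' -> no
Matching lines: []
Count: 0

0


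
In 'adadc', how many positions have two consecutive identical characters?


Looking for consecutive identical characters in 'adadc':
  pos 0-1: 'a' vs 'd' -> different
  pos 1-2: 'd' vs 'a' -> different
  pos 2-3: 'a' vs 'd' -> different
  pos 3-4: 'd' vs 'c' -> different
Consecutive identical pairs: []
Count: 0

0


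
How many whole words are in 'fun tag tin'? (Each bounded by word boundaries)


Word boundaries (\b) mark the start/end of each word.
Text: 'fun tag tin'
Splitting by whitespace:
  Word 1: 'fun'
  Word 2: 'tag'
  Word 3: 'tin'
Total whole words: 3

3


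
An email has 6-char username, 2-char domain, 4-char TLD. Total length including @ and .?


An email address has format: username@domain.tld
Username length: 6
'@' character: 1
Domain length: 2
'.' character: 1
TLD length: 4
Total = 6 + 1 + 2 + 1 + 4 = 14

14


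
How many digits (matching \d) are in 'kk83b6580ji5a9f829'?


\d matches any digit 0-9.
Scanning 'kk83b6580ji5a9f829':
  pos 2: '8' -> DIGIT
  pos 3: '3' -> DIGIT
  pos 5: '6' -> DIGIT
  pos 6: '5' -> DIGIT
  pos 7: '8' -> DIGIT
  pos 8: '0' -> DIGIT
  pos 11: '5' -> DIGIT
  pos 13: '9' -> DIGIT
  pos 15: '8' -> DIGIT
  pos 16: '2' -> DIGIT
  pos 17: '9' -> DIGIT
Digits found: ['8', '3', '6', '5', '8', '0', '5', '9', '8', '2', '9']
Total: 11

11


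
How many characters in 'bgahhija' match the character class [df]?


Character class [df] matches any of: {d, f}
Scanning string 'bgahhija' character by character:
  pos 0: 'b' -> no
  pos 1: 'g' -> no
  pos 2: 'a' -> no
  pos 3: 'h' -> no
  pos 4: 'h' -> no
  pos 5: 'i' -> no
  pos 6: 'j' -> no
  pos 7: 'a' -> no
Total matches: 0

0


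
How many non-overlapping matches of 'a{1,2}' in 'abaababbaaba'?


Pattern 'a{1,2}' matches between 1 and 2 consecutive a's (greedy).
String: 'abaababbaaba'
Finding runs of a's and applying greedy matching:
  Run at pos 0: 'a' (length 1)
  Run at pos 2: 'aa' (length 2)
  Run at pos 5: 'a' (length 1)
  Run at pos 8: 'aa' (length 2)
  Run at pos 11: 'a' (length 1)
Matches: ['a', 'aa', 'a', 'aa', 'a']
Count: 5

5


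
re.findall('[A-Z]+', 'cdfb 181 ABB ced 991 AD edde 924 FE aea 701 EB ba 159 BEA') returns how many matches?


Pattern '[A-Z]+' finds one or more uppercase letters.
Text: 'cdfb 181 ABB ced 991 AD edde 924 FE aea 701 EB ba 159 BEA'
Scanning for matches:
  Match 1: 'ABB'
  Match 2: 'AD'
  Match 3: 'FE'
  Match 4: 'EB'
  Match 5: 'BEA'
Total matches: 5

5


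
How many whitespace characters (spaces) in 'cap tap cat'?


\s matches whitespace characters (spaces, tabs, etc.).
Text: 'cap tap cat'
This text has 3 words separated by spaces.
Number of spaces = number of words - 1 = 3 - 1 = 2

2


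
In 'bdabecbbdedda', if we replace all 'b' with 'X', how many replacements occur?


re.sub('b', 'X', text) replaces every occurrence of 'b' with 'X'.
Text: 'bdabecbbdedda'
Scanning for 'b':
  pos 0: 'b' -> replacement #1
  pos 3: 'b' -> replacement #2
  pos 6: 'b' -> replacement #3
  pos 7: 'b' -> replacement #4
Total replacements: 4

4


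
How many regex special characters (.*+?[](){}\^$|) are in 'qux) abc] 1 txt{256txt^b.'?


Regex special characters are: . * + ? [ ] ( ) { } \ ^ $ |
Scanning 'qux) abc] 1 txt{256txt^b.':
  pos 3: ')' -> SPECIAL
  pos 8: ']' -> SPECIAL
  pos 15: '{' -> SPECIAL
  pos 22: '^' -> SPECIAL
  pos 24: '.' -> SPECIAL
Special chars found: [')', ']', '{', '^', '.']
Total: 5

5


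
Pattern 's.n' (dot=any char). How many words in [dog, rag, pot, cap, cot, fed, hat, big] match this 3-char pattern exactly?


Pattern 's.n' means: starts with 's', any single char, ends with 'n'.
Checking each word (must be exactly 3 chars):
  'dog' (len=3): no
  'rag' (len=3): no
  'pot' (len=3): no
  'cap' (len=3): no
  'cot' (len=3): no
  'fed' (len=3): no
  'hat' (len=3): no
  'big' (len=3): no
Matching words: []
Total: 0

0


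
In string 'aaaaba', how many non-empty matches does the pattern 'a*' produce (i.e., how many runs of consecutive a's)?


Pattern 'a*' matches zero or more a's. We want non-empty runs of consecutive a's.
String: 'aaaaba'
Walking through the string to find runs of a's:
  Run 1: positions 0-3 -> 'aaaa'
  Run 2: positions 5-5 -> 'a'
Non-empty runs found: ['aaaa', 'a']
Count: 2

2


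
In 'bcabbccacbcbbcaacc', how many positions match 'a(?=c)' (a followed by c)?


Lookahead 'a(?=c)' matches 'a' only when followed by 'c'.
String: 'bcabbccacbcbbcaacc'
Checking each position where char is 'a':
  pos 2: 'a' -> no (next='b')
  pos 7: 'a' -> MATCH (next='c')
  pos 14: 'a' -> no (next='a')
  pos 15: 'a' -> MATCH (next='c')
Matching positions: [7, 15]
Count: 2

2


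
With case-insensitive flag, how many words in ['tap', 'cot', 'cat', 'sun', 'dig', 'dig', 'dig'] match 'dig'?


Case-insensitive matching: compare each word's lowercase form to 'dig'.
  'tap' -> lower='tap' -> no
  'cot' -> lower='cot' -> no
  'cat' -> lower='cat' -> no
  'sun' -> lower='sun' -> no
  'dig' -> lower='dig' -> MATCH
  'dig' -> lower='dig' -> MATCH
  'dig' -> lower='dig' -> MATCH
Matches: ['dig', 'dig', 'dig']
Count: 3

3


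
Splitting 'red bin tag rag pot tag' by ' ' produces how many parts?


Splitting by ' ' breaks the string at each occurrence of the separator.
Text: 'red bin tag rag pot tag'
Parts after split:
  Part 1: 'red'
  Part 2: 'bin'
  Part 3: 'tag'
  Part 4: 'rag'
  Part 5: 'pot'
  Part 6: 'tag'
Total parts: 6

6


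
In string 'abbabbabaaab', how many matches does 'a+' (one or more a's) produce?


Pattern 'a+' matches one or more consecutive a's.
String: 'abbabbabaaab'
Scanning for runs of a:
  Match 1: 'a' (length 1)
  Match 2: 'a' (length 1)
  Match 3: 'a' (length 1)
  Match 4: 'aaa' (length 3)
Total matches: 4

4


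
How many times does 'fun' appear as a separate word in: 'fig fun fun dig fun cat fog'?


Scanning each word for exact match 'fun':
  Word 1: 'fig' -> no
  Word 2: 'fun' -> MATCH
  Word 3: 'fun' -> MATCH
  Word 4: 'dig' -> no
  Word 5: 'fun' -> MATCH
  Word 6: 'cat' -> no
  Word 7: 'fog' -> no
Total matches: 3

3


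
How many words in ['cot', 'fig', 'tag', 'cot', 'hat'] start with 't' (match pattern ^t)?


Pattern ^t anchors to start of word. Check which words begin with 't':
  'cot' -> no
  'fig' -> no
  'tag' -> MATCH (starts with 't')
  'cot' -> no
  'hat' -> no
Matching words: ['tag']
Count: 1

1


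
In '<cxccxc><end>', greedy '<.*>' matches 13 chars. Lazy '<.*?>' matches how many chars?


Greedy '<.*>' tries to match as MUCH as possible.
Lazy '<.*?>' tries to match as LITTLE as possible.

String: '<cxccxc><end>'
Greedy '<.*>' starts at first '<' and extends to the LAST '>': '<cxccxc><end>' (13 chars)
Lazy '<.*?>' starts at first '<' and stops at the FIRST '>': '<cxccxc>' (8 chars)

8


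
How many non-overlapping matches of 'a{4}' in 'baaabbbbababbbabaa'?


Pattern 'a{4}' matches exactly 4 consecutive a's (greedy, non-overlapping).
String: 'baaabbbbababbbabaa'
Scanning for runs of a's:
  Run at pos 1: 'aaa' (length 3) -> 0 match(es)
  Run at pos 8: 'a' (length 1) -> 0 match(es)
  Run at pos 10: 'a' (length 1) -> 0 match(es)
  Run at pos 14: 'a' (length 1) -> 0 match(es)
  Run at pos 16: 'aa' (length 2) -> 0 match(es)
Matches found: []
Total: 0

0


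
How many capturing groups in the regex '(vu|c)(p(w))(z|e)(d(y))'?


To count capturing groups, count each '(' that starts a group.
Pattern: '(vu|c)(p(w))(z|e)(d(y))'
Walking through the pattern:
  Position 0: '(' -> group #1
  Position 6: '(' -> group #2
  Position 8: '(' -> group #3
  Position 12: '(' -> group #4
  Position 17: '(' -> group #5
  Position 19: '(' -> group #6
Total capturing groups: 6

6


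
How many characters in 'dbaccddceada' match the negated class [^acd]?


Negated class [^acd] matches any char NOT in {a, c, d}
Scanning 'dbaccddceada':
  pos 0: 'd' -> no (excluded)
  pos 1: 'b' -> MATCH
  pos 2: 'a' -> no (excluded)
  pos 3: 'c' -> no (excluded)
  pos 4: 'c' -> no (excluded)
  pos 5: 'd' -> no (excluded)
  pos 6: 'd' -> no (excluded)
  pos 7: 'c' -> no (excluded)
  pos 8: 'e' -> MATCH
  pos 9: 'a' -> no (excluded)
  pos 10: 'd' -> no (excluded)
  pos 11: 'a' -> no (excluded)
Total matches: 2

2


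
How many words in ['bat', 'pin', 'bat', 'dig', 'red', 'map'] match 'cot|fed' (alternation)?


Alternation 'cot|fed' matches either 'cot' or 'fed'.
Checking each word:
  'bat' -> no
  'pin' -> no
  'bat' -> no
  'dig' -> no
  'red' -> no
  'map' -> no
Matches: []
Count: 0

0


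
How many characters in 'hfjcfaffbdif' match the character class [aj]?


Character class [aj] matches any of: {a, j}
Scanning string 'hfjcfaffbdif' character by character:
  pos 0: 'h' -> no
  pos 1: 'f' -> no
  pos 2: 'j' -> MATCH
  pos 3: 'c' -> no
  pos 4: 'f' -> no
  pos 5: 'a' -> MATCH
  pos 6: 'f' -> no
  pos 7: 'f' -> no
  pos 8: 'b' -> no
  pos 9: 'd' -> no
  pos 10: 'i' -> no
  pos 11: 'f' -> no
Total matches: 2

2


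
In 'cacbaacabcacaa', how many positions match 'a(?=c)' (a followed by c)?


Lookahead 'a(?=c)' matches 'a' only when followed by 'c'.
String: 'cacbaacabcacaa'
Checking each position where char is 'a':
  pos 1: 'a' -> MATCH (next='c')
  pos 4: 'a' -> no (next='a')
  pos 5: 'a' -> MATCH (next='c')
  pos 7: 'a' -> no (next='b')
  pos 10: 'a' -> MATCH (next='c')
  pos 12: 'a' -> no (next='a')
Matching positions: [1, 5, 10]
Count: 3

3


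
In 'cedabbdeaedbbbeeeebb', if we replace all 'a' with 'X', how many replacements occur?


re.sub('a', 'X', text) replaces every occurrence of 'a' with 'X'.
Text: 'cedabbdeaedbbbeeeebb'
Scanning for 'a':
  pos 3: 'a' -> replacement #1
  pos 8: 'a' -> replacement #2
Total replacements: 2

2


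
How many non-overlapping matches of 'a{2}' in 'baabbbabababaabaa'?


Pattern 'a{2}' matches exactly 2 consecutive a's (greedy, non-overlapping).
String: 'baabbbabababaabaa'
Scanning for runs of a's:
  Run at pos 1: 'aa' (length 2) -> 1 match(es)
  Run at pos 6: 'a' (length 1) -> 0 match(es)
  Run at pos 8: 'a' (length 1) -> 0 match(es)
  Run at pos 10: 'a' (length 1) -> 0 match(es)
  Run at pos 12: 'aa' (length 2) -> 1 match(es)
  Run at pos 15: 'aa' (length 2) -> 1 match(es)
Matches found: ['aa', 'aa', 'aa']
Total: 3

3


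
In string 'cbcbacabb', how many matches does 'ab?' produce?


Pattern 'ab?' matches 'a' optionally followed by 'b'.
String: 'cbcbacabb'
Scanning left to right for 'a' then checking next char:
  Match 1: 'a' (a not followed by b)
  Match 2: 'ab' (a followed by b)
Total matches: 2

2


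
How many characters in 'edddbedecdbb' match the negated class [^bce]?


Negated class [^bce] matches any char NOT in {b, c, e}
Scanning 'edddbedecdbb':
  pos 0: 'e' -> no (excluded)
  pos 1: 'd' -> MATCH
  pos 2: 'd' -> MATCH
  pos 3: 'd' -> MATCH
  pos 4: 'b' -> no (excluded)
  pos 5: 'e' -> no (excluded)
  pos 6: 'd' -> MATCH
  pos 7: 'e' -> no (excluded)
  pos 8: 'c' -> no (excluded)
  pos 9: 'd' -> MATCH
  pos 10: 'b' -> no (excluded)
  pos 11: 'b' -> no (excluded)
Total matches: 5

5


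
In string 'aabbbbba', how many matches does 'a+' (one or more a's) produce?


Pattern 'a+' matches one or more consecutive a's.
String: 'aabbbbba'
Scanning for runs of a:
  Match 1: 'aa' (length 2)
  Match 2: 'a' (length 1)
Total matches: 2

2


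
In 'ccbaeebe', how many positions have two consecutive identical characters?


Looking for consecutive identical characters in 'ccbaeebe':
  pos 0-1: 'c' vs 'c' -> MATCH ('cc')
  pos 1-2: 'c' vs 'b' -> different
  pos 2-3: 'b' vs 'a' -> different
  pos 3-4: 'a' vs 'e' -> different
  pos 4-5: 'e' vs 'e' -> MATCH ('ee')
  pos 5-6: 'e' vs 'b' -> different
  pos 6-7: 'b' vs 'e' -> different
Consecutive identical pairs: ['cc', 'ee']
Count: 2

2


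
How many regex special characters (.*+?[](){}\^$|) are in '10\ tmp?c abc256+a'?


Regex special characters are: . * + ? [ ] ( ) { } \ ^ $ |
Scanning '10\ tmp?c abc256+a':
  pos 2: '\' -> SPECIAL
  pos 7: '?' -> SPECIAL
  pos 16: '+' -> SPECIAL
Special chars found: ['\\', '?', '+']
Total: 3

3


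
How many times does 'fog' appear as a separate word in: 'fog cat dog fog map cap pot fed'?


Scanning each word for exact match 'fog':
  Word 1: 'fog' -> MATCH
  Word 2: 'cat' -> no
  Word 3: 'dog' -> no
  Word 4: 'fog' -> MATCH
  Word 5: 'map' -> no
  Word 6: 'cap' -> no
  Word 7: 'pot' -> no
  Word 8: 'fed' -> no
Total matches: 2

2


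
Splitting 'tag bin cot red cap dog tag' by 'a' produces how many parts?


Splitting by 'a' breaks the string at each occurrence of the separator.
Text: 'tag bin cot red cap dog tag'
Parts after split:
  Part 1: 't'
  Part 2: 'g bin cot red c'
  Part 3: 'p dog t'
  Part 4: 'g'
Total parts: 4

4


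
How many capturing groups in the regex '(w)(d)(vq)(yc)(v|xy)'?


To count capturing groups, count each '(' that starts a group.
Pattern: '(w)(d)(vq)(yc)(v|xy)'
Walking through the pattern:
  Position 0: '(' -> group #1
  Position 3: '(' -> group #2
  Position 6: '(' -> group #3
  Position 10: '(' -> group #4
  Position 14: '(' -> group #5
Total capturing groups: 5

5


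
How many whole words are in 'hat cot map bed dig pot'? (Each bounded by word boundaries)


Word boundaries (\b) mark the start/end of each word.
Text: 'hat cot map bed dig pot'
Splitting by whitespace:
  Word 1: 'hat'
  Word 2: 'cot'
  Word 3: 'map'
  Word 4: 'bed'
  Word 5: 'dig'
  Word 6: 'pot'
Total whole words: 6

6


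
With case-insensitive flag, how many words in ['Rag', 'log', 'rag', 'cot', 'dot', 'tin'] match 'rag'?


Case-insensitive matching: compare each word's lowercase form to 'rag'.
  'Rag' -> lower='rag' -> MATCH
  'log' -> lower='log' -> no
  'rag' -> lower='rag' -> MATCH
  'cot' -> lower='cot' -> no
  'dot' -> lower='dot' -> no
  'tin' -> lower='tin' -> no
Matches: ['Rag', 'rag']
Count: 2

2


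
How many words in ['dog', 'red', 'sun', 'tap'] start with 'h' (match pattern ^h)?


Pattern ^h anchors to start of word. Check which words begin with 'h':
  'dog' -> no
  'red' -> no
  'sun' -> no
  'tap' -> no
Matching words: []
Count: 0

0


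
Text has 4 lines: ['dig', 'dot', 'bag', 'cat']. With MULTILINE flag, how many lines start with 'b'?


With MULTILINE flag, ^ matches the start of each line.
Lines: ['dig', 'dot', 'bag', 'cat']
Checking which lines start with 'b':
  Line 1: 'dig' -> no
  Line 2: 'dot' -> no
  Line 3: 'bag' -> MATCH
  Line 4: 'cat' -> no
Matching lines: ['bag']
Count: 1

1


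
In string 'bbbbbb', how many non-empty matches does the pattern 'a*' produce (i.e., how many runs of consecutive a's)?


Pattern 'a*' matches zero or more a's. We want non-empty runs of consecutive a's.
String: 'bbbbbb'
Walking through the string to find runs of a's:
Non-empty runs found: []
Count: 0

0
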